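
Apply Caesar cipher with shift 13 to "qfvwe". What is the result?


Caesar cipher: shift "qfvwe" by 13
  'q' (pos 16) + 13 = pos 3 = 'd'
  'f' (pos 5) + 13 = pos 18 = 's'
  'v' (pos 21) + 13 = pos 8 = 'i'
  'w' (pos 22) + 13 = pos 9 = 'j'
  'e' (pos 4) + 13 = pos 17 = 'r'
Result: dsijr

dsijr


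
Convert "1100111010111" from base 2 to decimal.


Input: "1100111010111" in base 2
Positional expansion:
  Digit '1' (value 1) x 2^12 = 4096
  Digit '1' (value 1) x 2^11 = 2048
  Digit '0' (value 0) x 2^10 = 0
  Digit '0' (value 0) x 2^9 = 0
  Digit '1' (value 1) x 2^8 = 256
  Digit '1' (value 1) x 2^7 = 128
  Digit '1' (value 1) x 2^6 = 64
  Digit '0' (value 0) x 2^5 = 0
  Digit '1' (value 1) x 2^4 = 16
  Digit '0' (value 0) x 2^3 = 0
  Digit '1' (value 1) x 2^2 = 4
  Digit '1' (value 1) x 2^1 = 2
  Digit '1' (value 1) x 2^0 = 1
Sum = 6615

6615


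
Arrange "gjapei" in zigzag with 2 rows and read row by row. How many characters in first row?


Zigzag "gjapei" into 2 rows:
Placing characters:
  'g' => row 0
  'j' => row 1
  'a' => row 0
  'p' => row 1
  'e' => row 0
  'i' => row 1
Rows:
  Row 0: "gae"
  Row 1: "jpi"
First row length: 3

3


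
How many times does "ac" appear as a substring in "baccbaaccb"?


Searching for "ac" in "baccbaaccb"
Scanning each position:
  Position 0: "ba" => no
  Position 1: "ac" => MATCH
  Position 2: "cc" => no
  Position 3: "cb" => no
  Position 4: "ba" => no
  Position 5: "aa" => no
  Position 6: "ac" => MATCH
  Position 7: "cc" => no
  Position 8: "cb" => no
Total occurrences: 2

2


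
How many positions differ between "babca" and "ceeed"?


Comparing "babca" and "ceeed" position by position:
  Position 0: 'b' vs 'c' => DIFFER
  Position 1: 'a' vs 'e' => DIFFER
  Position 2: 'b' vs 'e' => DIFFER
  Position 3: 'c' vs 'e' => DIFFER
  Position 4: 'a' vs 'd' => DIFFER
Positions that differ: 5

5


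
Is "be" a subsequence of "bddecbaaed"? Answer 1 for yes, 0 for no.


Check if "be" is a subsequence of "bddecbaaed"
Greedy scan:
  Position 0 ('b'): matches sub[0] = 'b'
  Position 1 ('d'): no match needed
  Position 2 ('d'): no match needed
  Position 3 ('e'): matches sub[1] = 'e'
  Position 4 ('c'): no match needed
  Position 5 ('b'): no match needed
  Position 6 ('a'): no match needed
  Position 7 ('a'): no match needed
  Position 8 ('e'): no match needed
  Position 9 ('d'): no match needed
All 2 characters matched => is a subsequence

1


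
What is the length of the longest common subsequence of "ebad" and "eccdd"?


LCS of "ebad" and "eccdd"
DP table:
           e    c    c    d    d
      0    0    0    0    0    0
  e   0    1    1    1    1    1
  b   0    1    1    1    1    1
  a   0    1    1    1    1    1
  d   0    1    1    1    2    2
LCS length = dp[4][5] = 2

2


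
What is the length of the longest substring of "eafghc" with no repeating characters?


Input: "eafghc"
Sliding window (track last position of each char):
  Position 0 ('e'): window [0,0] length 1 -- new best
  Position 1 ('a'): window [0,1] length 2 -- new best
  Position 2 ('f'): window [0,2] length 3 -- new best
  Position 3 ('g'): window [0,3] length 4 -- new best
  Position 4 ('h'): window [0,4] length 5 -- new best
  Position 5 ('c'): window [0,5] length 6 -- new best
Longest substring with no repeats: "eafghc" with length 6

6


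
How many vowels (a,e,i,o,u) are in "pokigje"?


Input: pokigje
Checking each character:
  'p' at position 0: consonant
  'o' at position 1: vowel (running total: 1)
  'k' at position 2: consonant
  'i' at position 3: vowel (running total: 2)
  'g' at position 4: consonant
  'j' at position 5: consonant
  'e' at position 6: vowel (running total: 3)
Total vowels: 3

3


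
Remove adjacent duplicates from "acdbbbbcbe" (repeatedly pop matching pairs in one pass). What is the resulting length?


Input: acdbbbbcbe
Stack-based adjacent duplicate removal:
  Read 'a': push. Stack: a
  Read 'c': push. Stack: ac
  Read 'd': push. Stack: acd
  Read 'b': push. Stack: acdb
  Read 'b': matches stack top 'b' => pop. Stack: acd
  Read 'b': push. Stack: acdb
  Read 'b': matches stack top 'b' => pop. Stack: acd
  Read 'c': push. Stack: acdc
  Read 'b': push. Stack: acdcb
  Read 'e': push. Stack: acdcbe
Final stack: "acdcbe" (length 6)

6


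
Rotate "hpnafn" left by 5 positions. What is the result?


Input: "hpnafn", rotate left by 5
First 5 characters: "hpnaf"
Remaining characters: "n"
Concatenate remaining + first: "n" + "hpnaf" = "nhpnaf"

nhpnaf


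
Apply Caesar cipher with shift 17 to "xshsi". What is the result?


Caesar cipher: shift "xshsi" by 17
  'x' (pos 23) + 17 = pos 14 = 'o'
  's' (pos 18) + 17 = pos 9 = 'j'
  'h' (pos 7) + 17 = pos 24 = 'y'
  's' (pos 18) + 17 = pos 9 = 'j'
  'i' (pos 8) + 17 = pos 25 = 'z'
Result: ojyjz

ojyjz


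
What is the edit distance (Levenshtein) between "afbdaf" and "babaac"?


Computing edit distance: "afbdaf" -> "babaac"
DP table:
           b    a    b    a    a    c
      0    1    2    3    4    5    6
  a   1    1    1    2    3    4    5
  f   2    2    2    2    3    4    5
  b   3    2    3    2    3    4    5
  d   4    3    3    3    3    4    5
  a   5    4    3    4    3    3    4
  f   6    5    4    4    4    4    4
Edit distance = dp[6][6] = 4

4


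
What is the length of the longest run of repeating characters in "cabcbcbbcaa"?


Input: "cabcbcbbcaa"
Scanning for longest run:
  Position 1 ('a'): new char, reset run to 1
  Position 2 ('b'): new char, reset run to 1
  Position 3 ('c'): new char, reset run to 1
  Position 4 ('b'): new char, reset run to 1
  Position 5 ('c'): new char, reset run to 1
  Position 6 ('b'): new char, reset run to 1
  Position 7 ('b'): continues run of 'b', length=2
  Position 8 ('c'): new char, reset run to 1
  Position 9 ('a'): new char, reset run to 1
  Position 10 ('a'): continues run of 'a', length=2
Longest run: 'b' with length 2

2


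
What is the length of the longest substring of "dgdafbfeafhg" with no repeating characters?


Input: "dgdafbfeafhg"
Sliding window (track last position of each char):
  Position 0 ('d'): window [0,0] length 1 -- new best
  Position 1 ('g'): window [0,1] length 2 -- new best
  Position 2 ('d'): repeat (last at 0), move window start to 1
  Position 2 ('d'): window [1,2] length 2
  Position 3 ('a'): window [1,3] length 3 -- new best
  Position 4 ('f'): window [1,4] length 4 -- new best
  Position 5 ('b'): window [1,5] length 5 -- new best
  Position 6 ('f'): repeat (last at 4), move window start to 5
  Position 6 ('f'): window [5,6] length 2
  Position 7 ('e'): window [5,7] length 3
  Position 8 ('a'): window [5,8] length 4
  Position 9 ('f'): repeat (last at 6), move window start to 7
  Position 9 ('f'): window [7,9] length 3
  Position 10 ('h'): window [7,10] length 4
  Position 11 ('g'): window [7,11] length 5
Longest substring with no repeats: "gdafb" with length 5

5


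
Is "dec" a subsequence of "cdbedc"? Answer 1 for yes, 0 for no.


Check if "dec" is a subsequence of "cdbedc"
Greedy scan:
  Position 0 ('c'): no match needed
  Position 1 ('d'): matches sub[0] = 'd'
  Position 2 ('b'): no match needed
  Position 3 ('e'): matches sub[1] = 'e'
  Position 4 ('d'): no match needed
  Position 5 ('c'): matches sub[2] = 'c'
All 3 characters matched => is a subsequence

1


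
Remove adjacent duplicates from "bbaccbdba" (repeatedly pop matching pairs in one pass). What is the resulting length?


Input: bbaccbdba
Stack-based adjacent duplicate removal:
  Read 'b': push. Stack: b
  Read 'b': matches stack top 'b' => pop. Stack: (empty)
  Read 'a': push. Stack: a
  Read 'c': push. Stack: ac
  Read 'c': matches stack top 'c' => pop. Stack: a
  Read 'b': push. Stack: ab
  Read 'd': push. Stack: abd
  Read 'b': push. Stack: abdb
  Read 'a': push. Stack: abdba
Final stack: "abdba" (length 5)

5


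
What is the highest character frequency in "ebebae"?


Input: ebebae
Character counts:
  'a': 1
  'b': 2
  'e': 3
Maximum frequency: 3

3


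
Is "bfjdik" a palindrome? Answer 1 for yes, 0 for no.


Input: bfjdik
Reversed: kidjfb
  Compare pos 0 ('b') with pos 5 ('k'): MISMATCH
  Compare pos 1 ('f') with pos 4 ('i'): MISMATCH
  Compare pos 2 ('j') with pos 3 ('d'): MISMATCH
Result: not a palindrome

0


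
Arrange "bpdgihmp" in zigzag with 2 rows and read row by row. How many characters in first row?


Zigzag "bpdgihmp" into 2 rows:
Placing characters:
  'b' => row 0
  'p' => row 1
  'd' => row 0
  'g' => row 1
  'i' => row 0
  'h' => row 1
  'm' => row 0
  'p' => row 1
Rows:
  Row 0: "bdim"
  Row 1: "pghp"
First row length: 4

4


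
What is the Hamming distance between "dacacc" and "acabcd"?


Comparing "dacacc" and "acabcd" position by position:
  Position 0: 'd' vs 'a' => differ
  Position 1: 'a' vs 'c' => differ
  Position 2: 'c' vs 'a' => differ
  Position 3: 'a' vs 'b' => differ
  Position 4: 'c' vs 'c' => same
  Position 5: 'c' vs 'd' => differ
Total differences (Hamming distance): 5

5


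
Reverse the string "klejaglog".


Input: klejaglog
Reading characters right to left:
  Position 8: 'g'
  Position 7: 'o'
  Position 6: 'l'
  Position 5: 'g'
  Position 4: 'a'
  Position 3: 'j'
  Position 2: 'e'
  Position 1: 'l'
  Position 0: 'k'
Reversed: golgajelk

golgajelk


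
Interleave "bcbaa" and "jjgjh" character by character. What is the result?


Interleaving "bcbaa" and "jjgjh":
  Position 0: 'b' from first, 'j' from second => "bj"
  Position 1: 'c' from first, 'j' from second => "cj"
  Position 2: 'b' from first, 'g' from second => "bg"
  Position 3: 'a' from first, 'j' from second => "aj"
  Position 4: 'a' from first, 'h' from second => "ah"
Result: bjcjbgajah

bjcjbgajah


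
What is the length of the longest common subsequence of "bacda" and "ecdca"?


LCS of "bacda" and "ecdca"
DP table:
           e    c    d    c    a
      0    0    0    0    0    0
  b   0    0    0    0    0    0
  a   0    0    0    0    0    1
  c   0    0    1    1    1    1
  d   0    0    1    2    2    2
  a   0    0    1    2    2    3
LCS length = dp[5][5] = 3

3


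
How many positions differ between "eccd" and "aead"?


Comparing "eccd" and "aead" position by position:
  Position 0: 'e' vs 'a' => DIFFER
  Position 1: 'c' vs 'e' => DIFFER
  Position 2: 'c' vs 'a' => DIFFER
  Position 3: 'd' vs 'd' => same
Positions that differ: 3

3


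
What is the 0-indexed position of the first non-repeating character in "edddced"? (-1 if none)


Input: edddced
Character frequencies:
  'c': 1
  'd': 4
  'e': 2
Scanning left to right for freq == 1:
  Position 0 ('e'): freq=2, skip
  Position 1 ('d'): freq=4, skip
  Position 2 ('d'): freq=4, skip
  Position 3 ('d'): freq=4, skip
  Position 4 ('c'): unique! => answer = 4

4


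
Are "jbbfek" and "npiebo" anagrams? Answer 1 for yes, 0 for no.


Strings: "jbbfek", "npiebo"
Sorted first:  bbefjk
Sorted second: beinop
Differ at position 1: 'b' vs 'e' => not anagrams

0


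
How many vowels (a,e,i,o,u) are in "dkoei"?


Input: dkoei
Checking each character:
  'd' at position 0: consonant
  'k' at position 1: consonant
  'o' at position 2: vowel (running total: 1)
  'e' at position 3: vowel (running total: 2)
  'i' at position 4: vowel (running total: 3)
Total vowels: 3

3


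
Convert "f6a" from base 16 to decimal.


Input: "f6a" in base 16
Positional expansion:
  Digit 'f' (value 15) x 16^2 = 3840
  Digit '6' (value 6) x 16^1 = 96
  Digit 'a' (value 10) x 16^0 = 10
Sum = 3946

3946


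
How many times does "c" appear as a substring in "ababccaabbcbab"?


Searching for "c" in "ababccaabbcbab"
Scanning each position:
  Position 0: "a" => no
  Position 1: "b" => no
  Position 2: "a" => no
  Position 3: "b" => no
  Position 4: "c" => MATCH
  Position 5: "c" => MATCH
  Position 6: "a" => no
  Position 7: "a" => no
  Position 8: "b" => no
  Position 9: "b" => no
  Position 10: "c" => MATCH
  Position 11: "b" => no
  Position 12: "a" => no
  Position 13: "b" => no
Total occurrences: 3

3


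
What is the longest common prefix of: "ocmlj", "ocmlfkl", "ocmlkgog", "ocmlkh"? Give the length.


Words: ocmlj, ocmlfkl, ocmlkgog, ocmlkh
  Position 0: all 'o' => match
  Position 1: all 'c' => match
  Position 2: all 'm' => match
  Position 3: all 'l' => match
  Position 4: ('j', 'f', 'k', 'k') => mismatch, stop
LCP = "ocml" (length 4)

4


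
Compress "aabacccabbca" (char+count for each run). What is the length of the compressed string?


Input: aabacccabbca
Runs:
  'a' x 2 => "a2"
  'b' x 1 => "b1"
  'a' x 1 => "a1"
  'c' x 3 => "c3"
  'a' x 1 => "a1"
  'b' x 2 => "b2"
  'c' x 1 => "c1"
  'a' x 1 => "a1"
Compressed: "a2b1a1c3a1b2c1a1"
Compressed length: 16

16


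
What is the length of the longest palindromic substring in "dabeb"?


Input: "dabeb"
Checking substrings for palindromes:
  [2:5] "beb" (len 3) => palindrome
Longest palindromic substring: "beb" with length 3

3


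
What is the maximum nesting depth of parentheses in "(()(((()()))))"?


Input: "(()(((()()))))"
Tracking depth:
  Position 0 '(': depth becomes 1
  Position 1 '(': depth becomes 2
  Position 2 ')': depth becomes 1
  Position 3 '(': depth becomes 2
  Position 4 '(': depth becomes 3
  Position 5 '(': depth becomes 4
  Position 6 '(': depth becomes 5
  Position 7 ')': depth becomes 4
  Position 8 '(': depth becomes 5
  Position 9 ')': depth becomes 4
  Position 10 ')': depth becomes 3
  Position 11 ')': depth becomes 2
  Position 12 ')': depth becomes 1
  Position 13 ')': depth becomes 0
Maximum depth reached: 5

5


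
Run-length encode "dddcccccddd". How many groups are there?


Input: dddcccccddd
Scanning for consecutive runs:
  Group 1: 'd' x 3 (positions 0-2)
  Group 2: 'c' x 5 (positions 3-7)
  Group 3: 'd' x 3 (positions 8-10)
Total groups: 3

3


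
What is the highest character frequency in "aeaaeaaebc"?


Input: aeaaeaaebc
Character counts:
  'a': 5
  'b': 1
  'c': 1
  'e': 3
Maximum frequency: 5

5


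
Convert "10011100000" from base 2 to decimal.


Input: "10011100000" in base 2
Positional expansion:
  Digit '1' (value 1) x 2^10 = 1024
  Digit '0' (value 0) x 2^9 = 0
  Digit '0' (value 0) x 2^8 = 0
  Digit '1' (value 1) x 2^7 = 128
  Digit '1' (value 1) x 2^6 = 64
  Digit '1' (value 1) x 2^5 = 32
  Digit '0' (value 0) x 2^4 = 0
  Digit '0' (value 0) x 2^3 = 0
  Digit '0' (value 0) x 2^2 = 0
  Digit '0' (value 0) x 2^1 = 0
  Digit '0' (value 0) x 2^0 = 0
Sum = 1248

1248


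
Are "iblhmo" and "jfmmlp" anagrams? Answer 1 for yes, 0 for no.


Strings: "iblhmo", "jfmmlp"
Sorted first:  bhilmo
Sorted second: fjlmmp
Differ at position 0: 'b' vs 'f' => not anagrams

0


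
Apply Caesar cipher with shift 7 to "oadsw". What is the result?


Caesar cipher: shift "oadsw" by 7
  'o' (pos 14) + 7 = pos 21 = 'v'
  'a' (pos 0) + 7 = pos 7 = 'h'
  'd' (pos 3) + 7 = pos 10 = 'k'
  's' (pos 18) + 7 = pos 25 = 'z'
  'w' (pos 22) + 7 = pos 3 = 'd'
Result: vhkzd

vhkzd


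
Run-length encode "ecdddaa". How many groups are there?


Input: ecdddaa
Scanning for consecutive runs:
  Group 1: 'e' x 1 (positions 0-0)
  Group 2: 'c' x 1 (positions 1-1)
  Group 3: 'd' x 3 (positions 2-4)
  Group 4: 'a' x 2 (positions 5-6)
Total groups: 4

4


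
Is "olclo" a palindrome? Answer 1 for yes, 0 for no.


Input: olclo
Reversed: olclo
  Compare pos 0 ('o') with pos 4 ('o'): match
  Compare pos 1 ('l') with pos 3 ('l'): match
Result: palindrome

1


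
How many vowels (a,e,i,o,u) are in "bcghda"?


Input: bcghda
Checking each character:
  'b' at position 0: consonant
  'c' at position 1: consonant
  'g' at position 2: consonant
  'h' at position 3: consonant
  'd' at position 4: consonant
  'a' at position 5: vowel (running total: 1)
Total vowels: 1

1


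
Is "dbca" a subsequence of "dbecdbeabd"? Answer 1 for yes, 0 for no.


Check if "dbca" is a subsequence of "dbecdbeabd"
Greedy scan:
  Position 0 ('d'): matches sub[0] = 'd'
  Position 1 ('b'): matches sub[1] = 'b'
  Position 2 ('e'): no match needed
  Position 3 ('c'): matches sub[2] = 'c'
  Position 4 ('d'): no match needed
  Position 5 ('b'): no match needed
  Position 6 ('e'): no match needed
  Position 7 ('a'): matches sub[3] = 'a'
  Position 8 ('b'): no match needed
  Position 9 ('d'): no match needed
All 4 characters matched => is a subsequence

1


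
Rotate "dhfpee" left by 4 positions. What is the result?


Input: "dhfpee", rotate left by 4
First 4 characters: "dhfp"
Remaining characters: "ee"
Concatenate remaining + first: "ee" + "dhfp" = "eedhfp"

eedhfp


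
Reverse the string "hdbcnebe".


Input: hdbcnebe
Reading characters right to left:
  Position 7: 'e'
  Position 6: 'b'
  Position 5: 'e'
  Position 4: 'n'
  Position 3: 'c'
  Position 2: 'b'
  Position 1: 'd'
  Position 0: 'h'
Reversed: ebencbdh

ebencbdh


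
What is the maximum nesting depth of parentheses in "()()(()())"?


Input: "()()(()())"
Tracking depth:
  Position 0 '(': depth becomes 1
  Position 1 ')': depth becomes 0
  Position 2 '(': depth becomes 1
  Position 3 ')': depth becomes 0
  Position 4 '(': depth becomes 1
  Position 5 '(': depth becomes 2
  Position 6 ')': depth becomes 1
  Position 7 '(': depth becomes 2
  Position 8 ')': depth becomes 1
  Position 9 ')': depth becomes 0
Maximum depth reached: 2

2


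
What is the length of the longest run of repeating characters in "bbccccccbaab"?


Input: "bbccccccbaab"
Scanning for longest run:
  Position 1 ('b'): continues run of 'b', length=2
  Position 2 ('c'): new char, reset run to 1
  Position 3 ('c'): continues run of 'c', length=2
  Position 4 ('c'): continues run of 'c', length=3
  Position 5 ('c'): continues run of 'c', length=4
  Position 6 ('c'): continues run of 'c', length=5
  Position 7 ('c'): continues run of 'c', length=6
  Position 8 ('b'): new char, reset run to 1
  Position 9 ('a'): new char, reset run to 1
  Position 10 ('a'): continues run of 'a', length=2
  Position 11 ('b'): new char, reset run to 1
Longest run: 'c' with length 6

6


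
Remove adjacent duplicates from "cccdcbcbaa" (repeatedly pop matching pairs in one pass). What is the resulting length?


Input: cccdcbcbaa
Stack-based adjacent duplicate removal:
  Read 'c': push. Stack: c
  Read 'c': matches stack top 'c' => pop. Stack: (empty)
  Read 'c': push. Stack: c
  Read 'd': push. Stack: cd
  Read 'c': push. Stack: cdc
  Read 'b': push. Stack: cdcb
  Read 'c': push. Stack: cdcbc
  Read 'b': push. Stack: cdcbcb
  Read 'a': push. Stack: cdcbcba
  Read 'a': matches stack top 'a' => pop. Stack: cdcbcb
Final stack: "cdcbcb" (length 6)

6


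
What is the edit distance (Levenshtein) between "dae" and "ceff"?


Computing edit distance: "dae" -> "ceff"
DP table:
           c    e    f    f
      0    1    2    3    4
  d   1    1    2    3    4
  a   2    2    2    3    4
  e   3    3    2    3    4
Edit distance = dp[3][4] = 4

4


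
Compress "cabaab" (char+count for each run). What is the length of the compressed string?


Input: cabaab
Runs:
  'c' x 1 => "c1"
  'a' x 1 => "a1"
  'b' x 1 => "b1"
  'a' x 2 => "a2"
  'b' x 1 => "b1"
Compressed: "c1a1b1a2b1"
Compressed length: 10

10


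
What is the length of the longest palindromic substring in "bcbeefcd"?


Input: "bcbeefcd"
Checking substrings for palindromes:
  [0:3] "bcb" (len 3) => palindrome
  [3:5] "ee" (len 2) => palindrome
Longest palindromic substring: "bcb" with length 3

3


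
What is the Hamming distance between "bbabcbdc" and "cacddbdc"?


Comparing "bbabcbdc" and "cacddbdc" position by position:
  Position 0: 'b' vs 'c' => differ
  Position 1: 'b' vs 'a' => differ
  Position 2: 'a' vs 'c' => differ
  Position 3: 'b' vs 'd' => differ
  Position 4: 'c' vs 'd' => differ
  Position 5: 'b' vs 'b' => same
  Position 6: 'd' vs 'd' => same
  Position 7: 'c' vs 'c' => same
Total differences (Hamming distance): 5

5


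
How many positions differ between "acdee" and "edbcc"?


Comparing "acdee" and "edbcc" position by position:
  Position 0: 'a' vs 'e' => DIFFER
  Position 1: 'c' vs 'd' => DIFFER
  Position 2: 'd' vs 'b' => DIFFER
  Position 3: 'e' vs 'c' => DIFFER
  Position 4: 'e' vs 'c' => DIFFER
Positions that differ: 5

5


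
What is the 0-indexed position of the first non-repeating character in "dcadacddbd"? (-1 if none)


Input: dcadacddbd
Character frequencies:
  'a': 2
  'b': 1
  'c': 2
  'd': 5
Scanning left to right for freq == 1:
  Position 0 ('d'): freq=5, skip
  Position 1 ('c'): freq=2, skip
  Position 2 ('a'): freq=2, skip
  Position 3 ('d'): freq=5, skip
  Position 4 ('a'): freq=2, skip
  Position 5 ('c'): freq=2, skip
  Position 6 ('d'): freq=5, skip
  Position 7 ('d'): freq=5, skip
  Position 8 ('b'): unique! => answer = 8

8


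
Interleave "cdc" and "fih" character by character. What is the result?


Interleaving "cdc" and "fih":
  Position 0: 'c' from first, 'f' from second => "cf"
  Position 1: 'd' from first, 'i' from second => "di"
  Position 2: 'c' from first, 'h' from second => "ch"
Result: cfdich

cfdich


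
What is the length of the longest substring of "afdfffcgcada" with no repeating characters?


Input: "afdfffcgcada"
Sliding window (track last position of each char):
  Position 0 ('a'): window [0,0] length 1 -- new best
  Position 1 ('f'): window [0,1] length 2 -- new best
  Position 2 ('d'): window [0,2] length 3 -- new best
  Position 3 ('f'): repeat (last at 1), move window start to 2
  Position 3 ('f'): window [2,3] length 2
  Position 4 ('f'): repeat (last at 3), move window start to 4
  Position 4 ('f'): window [4,4] length 1
  Position 5 ('f'): repeat (last at 4), move window start to 5
  Position 5 ('f'): window [5,5] length 1
  Position 6 ('c'): window [5,6] length 2
  Position 7 ('g'): window [5,7] length 3
  Position 8 ('c'): repeat (last at 6), move window start to 7
  Position 8 ('c'): window [7,8] length 2
  Position 9 ('a'): window [7,9] length 3
  Position 10 ('d'): window [7,10] length 4 -- new best
  Position 11 ('a'): repeat (last at 9), move window start to 10
  Position 11 ('a'): window [10,11] length 2
Longest substring with no repeats: "gcad" with length 4

4


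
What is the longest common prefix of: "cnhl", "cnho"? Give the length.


Words: cnhl, cnho
  Position 0: all 'c' => match
  Position 1: all 'n' => match
  Position 2: all 'h' => match
  Position 3: ('l', 'o') => mismatch, stop
LCP = "cnh" (length 3)

3


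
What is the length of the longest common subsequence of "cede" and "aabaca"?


LCS of "cede" and "aabaca"
DP table:
           a    a    b    a    c    a
      0    0    0    0    0    0    0
  c   0    0    0    0    0    1    1
  e   0    0    0    0    0    1    1
  d   0    0    0    0    0    1    1
  e   0    0    0    0    0    1    1
LCS length = dp[4][6] = 1

1


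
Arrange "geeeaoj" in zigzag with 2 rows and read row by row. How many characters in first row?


Zigzag "geeeaoj" into 2 rows:
Placing characters:
  'g' => row 0
  'e' => row 1
  'e' => row 0
  'e' => row 1
  'a' => row 0
  'o' => row 1
  'j' => row 0
Rows:
  Row 0: "geaj"
  Row 1: "eeo"
First row length: 4

4


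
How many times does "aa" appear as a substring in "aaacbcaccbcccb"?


Searching for "aa" in "aaacbcaccbcccb"
Scanning each position:
  Position 0: "aa" => MATCH
  Position 1: "aa" => MATCH
  Position 2: "ac" => no
  Position 3: "cb" => no
  Position 4: "bc" => no
  Position 5: "ca" => no
  Position 6: "ac" => no
  Position 7: "cc" => no
  Position 8: "cb" => no
  Position 9: "bc" => no
  Position 10: "cc" => no
  Position 11: "cc" => no
  Position 12: "cb" => no
Total occurrences: 2

2


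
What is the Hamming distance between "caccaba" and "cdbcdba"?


Comparing "caccaba" and "cdbcdba" position by position:
  Position 0: 'c' vs 'c' => same
  Position 1: 'a' vs 'd' => differ
  Position 2: 'c' vs 'b' => differ
  Position 3: 'c' vs 'c' => same
  Position 4: 'a' vs 'd' => differ
  Position 5: 'b' vs 'b' => same
  Position 6: 'a' vs 'a' => same
Total differences (Hamming distance): 3

3


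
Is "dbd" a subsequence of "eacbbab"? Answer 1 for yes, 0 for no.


Check if "dbd" is a subsequence of "eacbbab"
Greedy scan:
  Position 0 ('e'): no match needed
  Position 1 ('a'): no match needed
  Position 2 ('c'): no match needed
  Position 3 ('b'): no match needed
  Position 4 ('b'): no match needed
  Position 5 ('a'): no match needed
  Position 6 ('b'): no match needed
Only matched 0/3 characters => not a subsequence

0


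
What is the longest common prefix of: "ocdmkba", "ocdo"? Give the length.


Words: ocdmkba, ocdo
  Position 0: all 'o' => match
  Position 1: all 'c' => match
  Position 2: all 'd' => match
  Position 3: ('m', 'o') => mismatch, stop
LCP = "ocd" (length 3)

3


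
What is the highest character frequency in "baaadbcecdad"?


Input: baaadbcecdad
Character counts:
  'a': 4
  'b': 2
  'c': 2
  'd': 3
  'e': 1
Maximum frequency: 4

4


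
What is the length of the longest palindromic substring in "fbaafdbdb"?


Input: "fbaafdbdb"
Checking substrings for palindromes:
  [5:8] "dbd" (len 3) => palindrome
  [6:9] "bdb" (len 3) => palindrome
  [2:4] "aa" (len 2) => palindrome
Longest palindromic substring: "dbd" with length 3

3


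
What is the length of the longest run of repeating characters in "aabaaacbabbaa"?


Input: "aabaaacbabbaa"
Scanning for longest run:
  Position 1 ('a'): continues run of 'a', length=2
  Position 2 ('b'): new char, reset run to 1
  Position 3 ('a'): new char, reset run to 1
  Position 4 ('a'): continues run of 'a', length=2
  Position 5 ('a'): continues run of 'a', length=3
  Position 6 ('c'): new char, reset run to 1
  Position 7 ('b'): new char, reset run to 1
  Position 8 ('a'): new char, reset run to 1
  Position 9 ('b'): new char, reset run to 1
  Position 10 ('b'): continues run of 'b', length=2
  Position 11 ('a'): new char, reset run to 1
  Position 12 ('a'): continues run of 'a', length=2
Longest run: 'a' with length 3

3


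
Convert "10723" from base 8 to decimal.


Input: "10723" in base 8
Positional expansion:
  Digit '1' (value 1) x 8^4 = 4096
  Digit '0' (value 0) x 8^3 = 0
  Digit '7' (value 7) x 8^2 = 448
  Digit '2' (value 2) x 8^1 = 16
  Digit '3' (value 3) x 8^0 = 3
Sum = 4563

4563


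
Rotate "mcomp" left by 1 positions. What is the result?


Input: "mcomp", rotate left by 1
First 1 characters: "m"
Remaining characters: "comp"
Concatenate remaining + first: "comp" + "m" = "compm"

compm


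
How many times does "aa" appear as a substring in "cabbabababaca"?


Searching for "aa" in "cabbabababaca"
Scanning each position:
  Position 0: "ca" => no
  Position 1: "ab" => no
  Position 2: "bb" => no
  Position 3: "ba" => no
  Position 4: "ab" => no
  Position 5: "ba" => no
  Position 6: "ab" => no
  Position 7: "ba" => no
  Position 8: "ab" => no
  Position 9: "ba" => no
  Position 10: "ac" => no
  Position 11: "ca" => no
Total occurrences: 0

0


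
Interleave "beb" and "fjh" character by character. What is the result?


Interleaving "beb" and "fjh":
  Position 0: 'b' from first, 'f' from second => "bf"
  Position 1: 'e' from first, 'j' from second => "ej"
  Position 2: 'b' from first, 'h' from second => "bh"
Result: bfejbh

bfejbh


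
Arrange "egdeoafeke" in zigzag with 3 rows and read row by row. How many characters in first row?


Zigzag "egdeoafeke" into 3 rows:
Placing characters:
  'e' => row 0
  'g' => row 1
  'd' => row 2
  'e' => row 1
  'o' => row 0
  'a' => row 1
  'f' => row 2
  'e' => row 1
  'k' => row 0
  'e' => row 1
Rows:
  Row 0: "eok"
  Row 1: "geaee"
  Row 2: "df"
First row length: 3

3


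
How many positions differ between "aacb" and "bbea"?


Comparing "aacb" and "bbea" position by position:
  Position 0: 'a' vs 'b' => DIFFER
  Position 1: 'a' vs 'b' => DIFFER
  Position 2: 'c' vs 'e' => DIFFER
  Position 3: 'b' vs 'a' => DIFFER
Positions that differ: 4

4


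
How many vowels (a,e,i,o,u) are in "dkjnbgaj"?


Input: dkjnbgaj
Checking each character:
  'd' at position 0: consonant
  'k' at position 1: consonant
  'j' at position 2: consonant
  'n' at position 3: consonant
  'b' at position 4: consonant
  'g' at position 5: consonant
  'a' at position 6: vowel (running total: 1)
  'j' at position 7: consonant
Total vowels: 1

1


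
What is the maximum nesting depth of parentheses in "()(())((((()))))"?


Input: "()(())((((()))))"
Tracking depth:
  Position 0 '(': depth becomes 1
  Position 1 ')': depth becomes 0
  Position 2 '(': depth becomes 1
  Position 3 '(': depth becomes 2
  Position 4 ')': depth becomes 1
  Position 5 ')': depth becomes 0
  Position 6 '(': depth becomes 1
  Position 7 '(': depth becomes 2
  Position 8 '(': depth becomes 3
  Position 9 '(': depth becomes 4
  Position 10 '(': depth becomes 5
  Position 11 ')': depth becomes 4
  Position 12 ')': depth becomes 3
  Position 13 ')': depth becomes 2
  Position 14 ')': depth becomes 1
  Position 15 ')': depth becomes 0
Maximum depth reached: 5

5


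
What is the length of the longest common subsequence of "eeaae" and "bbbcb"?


LCS of "eeaae" and "bbbcb"
DP table:
           b    b    b    c    b
      0    0    0    0    0    0
  e   0    0    0    0    0    0
  e   0    0    0    0    0    0
  a   0    0    0    0    0    0
  a   0    0    0    0    0    0
  e   0    0    0    0    0    0
LCS length = dp[5][5] = 0

0


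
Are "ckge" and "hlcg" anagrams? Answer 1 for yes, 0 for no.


Strings: "ckge", "hlcg"
Sorted first:  cegk
Sorted second: cghl
Differ at position 1: 'e' vs 'g' => not anagrams

0


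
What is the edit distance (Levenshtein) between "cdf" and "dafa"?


Computing edit distance: "cdf" -> "dafa"
DP table:
           d    a    f    a
      0    1    2    3    4
  c   1    1    2    3    4
  d   2    1    2    3    4
  f   3    2    2    2    3
Edit distance = dp[3][4] = 3

3


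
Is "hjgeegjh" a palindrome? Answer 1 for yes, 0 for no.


Input: hjgeegjh
Reversed: hjgeegjh
  Compare pos 0 ('h') with pos 7 ('h'): match
  Compare pos 1 ('j') with pos 6 ('j'): match
  Compare pos 2 ('g') with pos 5 ('g'): match
  Compare pos 3 ('e') with pos 4 ('e'): match
Result: palindrome

1


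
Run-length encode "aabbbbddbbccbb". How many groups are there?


Input: aabbbbddbbccbb
Scanning for consecutive runs:
  Group 1: 'a' x 2 (positions 0-1)
  Group 2: 'b' x 4 (positions 2-5)
  Group 3: 'd' x 2 (positions 6-7)
  Group 4: 'b' x 2 (positions 8-9)
  Group 5: 'c' x 2 (positions 10-11)
  Group 6: 'b' x 2 (positions 12-13)
Total groups: 6

6


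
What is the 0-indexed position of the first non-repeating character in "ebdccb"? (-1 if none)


Input: ebdccb
Character frequencies:
  'b': 2
  'c': 2
  'd': 1
  'e': 1
Scanning left to right for freq == 1:
  Position 0 ('e'): unique! => answer = 0

0


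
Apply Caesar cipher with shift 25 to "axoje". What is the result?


Caesar cipher: shift "axoje" by 25
  'a' (pos 0) + 25 = pos 25 = 'z'
  'x' (pos 23) + 25 = pos 22 = 'w'
  'o' (pos 14) + 25 = pos 13 = 'n'
  'j' (pos 9) + 25 = pos 8 = 'i'
  'e' (pos 4) + 25 = pos 3 = 'd'
Result: zwnid

zwnid


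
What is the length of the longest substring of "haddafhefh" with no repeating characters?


Input: "haddafhefh"
Sliding window (track last position of each char):
  Position 0 ('h'): window [0,0] length 1 -- new best
  Position 1 ('a'): window [0,1] length 2 -- new best
  Position 2 ('d'): window [0,2] length 3 -- new best
  Position 3 ('d'): repeat (last at 2), move window start to 3
  Position 3 ('d'): window [3,3] length 1
  Position 4 ('a'): window [3,4] length 2
  Position 5 ('f'): window [3,5] length 3
  Position 6 ('h'): window [3,6] length 4 -- new best
  Position 7 ('e'): window [3,7] length 5 -- new best
  Position 8 ('f'): repeat (last at 5), move window start to 6
  Position 8 ('f'): window [6,8] length 3
  Position 9 ('h'): repeat (last at 6), move window start to 7
  Position 9 ('h'): window [7,9] length 3
Longest substring with no repeats: "dafhe" with length 5

5


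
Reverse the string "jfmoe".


Input: jfmoe
Reading characters right to left:
  Position 4: 'e'
  Position 3: 'o'
  Position 2: 'm'
  Position 1: 'f'
  Position 0: 'j'
Reversed: eomfj

eomfj


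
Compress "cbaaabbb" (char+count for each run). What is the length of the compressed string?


Input: cbaaabbb
Runs:
  'c' x 1 => "c1"
  'b' x 1 => "b1"
  'a' x 3 => "a3"
  'b' x 3 => "b3"
Compressed: "c1b1a3b3"
Compressed length: 8

8


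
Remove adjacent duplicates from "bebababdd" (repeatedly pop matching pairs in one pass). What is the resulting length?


Input: bebababdd
Stack-based adjacent duplicate removal:
  Read 'b': push. Stack: b
  Read 'e': push. Stack: be
  Read 'b': push. Stack: beb
  Read 'a': push. Stack: beba
  Read 'b': push. Stack: bebab
  Read 'a': push. Stack: bebaba
  Read 'b': push. Stack: bebabab
  Read 'd': push. Stack: bebababd
  Read 'd': matches stack top 'd' => pop. Stack: bebabab
Final stack: "bebabab" (length 7)

7


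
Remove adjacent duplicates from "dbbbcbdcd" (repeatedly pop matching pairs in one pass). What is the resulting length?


Input: dbbbcbdcd
Stack-based adjacent duplicate removal:
  Read 'd': push. Stack: d
  Read 'b': push. Stack: db
  Read 'b': matches stack top 'b' => pop. Stack: d
  Read 'b': push. Stack: db
  Read 'c': push. Stack: dbc
  Read 'b': push. Stack: dbcb
  Read 'd': push. Stack: dbcbd
  Read 'c': push. Stack: dbcbdc
  Read 'd': push. Stack: dbcbdcd
Final stack: "dbcbdcd" (length 7)

7


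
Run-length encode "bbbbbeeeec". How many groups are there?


Input: bbbbbeeeec
Scanning for consecutive runs:
  Group 1: 'b' x 5 (positions 0-4)
  Group 2: 'e' x 4 (positions 5-8)
  Group 3: 'c' x 1 (positions 9-9)
Total groups: 3

3


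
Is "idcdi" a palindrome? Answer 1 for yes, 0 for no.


Input: idcdi
Reversed: idcdi
  Compare pos 0 ('i') with pos 4 ('i'): match
  Compare pos 1 ('d') with pos 3 ('d'): match
Result: palindrome

1


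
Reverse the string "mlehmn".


Input: mlehmn
Reading characters right to left:
  Position 5: 'n'
  Position 4: 'm'
  Position 3: 'h'
  Position 2: 'e'
  Position 1: 'l'
  Position 0: 'm'
Reversed: nmhelm

nmhelm


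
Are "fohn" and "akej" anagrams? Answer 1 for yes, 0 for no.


Strings: "fohn", "akej"
Sorted first:  fhno
Sorted second: aejk
Differ at position 0: 'f' vs 'a' => not anagrams

0


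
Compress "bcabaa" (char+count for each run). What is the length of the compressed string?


Input: bcabaa
Runs:
  'b' x 1 => "b1"
  'c' x 1 => "c1"
  'a' x 1 => "a1"
  'b' x 1 => "b1"
  'a' x 2 => "a2"
Compressed: "b1c1a1b1a2"
Compressed length: 10

10


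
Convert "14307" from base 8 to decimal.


Input: "14307" in base 8
Positional expansion:
  Digit '1' (value 1) x 8^4 = 4096
  Digit '4' (value 4) x 8^3 = 2048
  Digit '3' (value 3) x 8^2 = 192
  Digit '0' (value 0) x 8^1 = 0
  Digit '7' (value 7) x 8^0 = 7
Sum = 6343

6343


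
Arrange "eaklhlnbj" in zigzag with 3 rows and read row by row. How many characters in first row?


Zigzag "eaklhlnbj" into 3 rows:
Placing characters:
  'e' => row 0
  'a' => row 1
  'k' => row 2
  'l' => row 1
  'h' => row 0
  'l' => row 1
  'n' => row 2
  'b' => row 1
  'j' => row 0
Rows:
  Row 0: "ehj"
  Row 1: "allb"
  Row 2: "kn"
First row length: 3

3


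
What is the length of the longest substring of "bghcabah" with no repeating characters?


Input: "bghcabah"
Sliding window (track last position of each char):
  Position 0 ('b'): window [0,0] length 1 -- new best
  Position 1 ('g'): window [0,1] length 2 -- new best
  Position 2 ('h'): window [0,2] length 3 -- new best
  Position 3 ('c'): window [0,3] length 4 -- new best
  Position 4 ('a'): window [0,4] length 5 -- new best
  Position 5 ('b'): repeat (last at 0), move window start to 1
  Position 5 ('b'): window [1,5] length 5
  Position 6 ('a'): repeat (last at 4), move window start to 5
  Position 6 ('a'): window [5,6] length 2
  Position 7 ('h'): window [5,7] length 3
Longest substring with no repeats: "bghca" with length 5

5


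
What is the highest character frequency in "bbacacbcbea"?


Input: bbacacbcbea
Character counts:
  'a': 3
  'b': 4
  'c': 3
  'e': 1
Maximum frequency: 4

4


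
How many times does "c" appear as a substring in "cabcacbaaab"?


Searching for "c" in "cabcacbaaab"
Scanning each position:
  Position 0: "c" => MATCH
  Position 1: "a" => no
  Position 2: "b" => no
  Position 3: "c" => MATCH
  Position 4: "a" => no
  Position 5: "c" => MATCH
  Position 6: "b" => no
  Position 7: "a" => no
  Position 8: "a" => no
  Position 9: "a" => no
  Position 10: "b" => no
Total occurrences: 3

3


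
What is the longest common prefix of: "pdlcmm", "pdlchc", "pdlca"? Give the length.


Words: pdlcmm, pdlchc, pdlca
  Position 0: all 'p' => match
  Position 1: all 'd' => match
  Position 2: all 'l' => match
  Position 3: all 'c' => match
  Position 4: ('m', 'h', 'a') => mismatch, stop
LCP = "pdlc" (length 4)

4


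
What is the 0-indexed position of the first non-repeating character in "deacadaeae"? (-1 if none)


Input: deacadaeae
Character frequencies:
  'a': 4
  'c': 1
  'd': 2
  'e': 3
Scanning left to right for freq == 1:
  Position 0 ('d'): freq=2, skip
  Position 1 ('e'): freq=3, skip
  Position 2 ('a'): freq=4, skip
  Position 3 ('c'): unique! => answer = 3

3


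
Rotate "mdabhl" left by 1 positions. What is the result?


Input: "mdabhl", rotate left by 1
First 1 characters: "m"
Remaining characters: "dabhl"
Concatenate remaining + first: "dabhl" + "m" = "dabhlm"

dabhlm


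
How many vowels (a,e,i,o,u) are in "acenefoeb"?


Input: acenefoeb
Checking each character:
  'a' at position 0: vowel (running total: 1)
  'c' at position 1: consonant
  'e' at position 2: vowel (running total: 2)
  'n' at position 3: consonant
  'e' at position 4: vowel (running total: 3)
  'f' at position 5: consonant
  'o' at position 6: vowel (running total: 4)
  'e' at position 7: vowel (running total: 5)
  'b' at position 8: consonant
Total vowels: 5

5


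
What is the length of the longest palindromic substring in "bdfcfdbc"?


Input: "bdfcfdbc"
Checking substrings for palindromes:
  [0:7] "bdfcfdb" (len 7) => palindrome
  [1:6] "dfcfd" (len 5) => palindrome
  [2:5] "fcf" (len 3) => palindrome
Longest palindromic substring: "bdfcfdb" with length 7

7


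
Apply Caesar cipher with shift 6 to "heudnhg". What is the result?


Caesar cipher: shift "heudnhg" by 6
  'h' (pos 7) + 6 = pos 13 = 'n'
  'e' (pos 4) + 6 = pos 10 = 'k'
  'u' (pos 20) + 6 = pos 0 = 'a'
  'd' (pos 3) + 6 = pos 9 = 'j'
  'n' (pos 13) + 6 = pos 19 = 't'
  'h' (pos 7) + 6 = pos 13 = 'n'
  'g' (pos 6) + 6 = pos 12 = 'm'
Result: nkajtnm

nkajtnm


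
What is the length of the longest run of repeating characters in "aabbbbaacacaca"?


Input: "aabbbbaacacaca"
Scanning for longest run:
  Position 1 ('a'): continues run of 'a', length=2
  Position 2 ('b'): new char, reset run to 1
  Position 3 ('b'): continues run of 'b', length=2
  Position 4 ('b'): continues run of 'b', length=3
  Position 5 ('b'): continues run of 'b', length=4
  Position 6 ('a'): new char, reset run to 1
  Position 7 ('a'): continues run of 'a', length=2
  Position 8 ('c'): new char, reset run to 1
  Position 9 ('a'): new char, reset run to 1
  Position 10 ('c'): new char, reset run to 1
  Position 11 ('a'): new char, reset run to 1
  Position 12 ('c'): new char, reset run to 1
  Position 13 ('a'): new char, reset run to 1
Longest run: 'b' with length 4

4


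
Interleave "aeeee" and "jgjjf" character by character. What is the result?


Interleaving "aeeee" and "jgjjf":
  Position 0: 'a' from first, 'j' from second => "aj"
  Position 1: 'e' from first, 'g' from second => "eg"
  Position 2: 'e' from first, 'j' from second => "ej"
  Position 3: 'e' from first, 'j' from second => "ej"
  Position 4: 'e' from first, 'f' from second => "ef"
Result: ajegejejef

ajegejejef


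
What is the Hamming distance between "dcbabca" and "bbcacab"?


Comparing "dcbabca" and "bbcacab" position by position:
  Position 0: 'd' vs 'b' => differ
  Position 1: 'c' vs 'b' => differ
  Position 2: 'b' vs 'c' => differ
  Position 3: 'a' vs 'a' => same
  Position 4: 'b' vs 'c' => differ
  Position 5: 'c' vs 'a' => differ
  Position 6: 'a' vs 'b' => differ
Total differences (Hamming distance): 6

6
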